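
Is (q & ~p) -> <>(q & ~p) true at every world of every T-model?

Tableau for the negation ~((q & ~p) -> <>(q & ~p)):
1. ~((q & ~p) -> <>(q & ~p)), 0
2. q & ~p, 0   [~->-rule on 1]
3. ~<>(q & ~p), 0   [~->-rule on 1]
4. q, 0   [&-rule on 2]
5. ~p, 0   [&-rule on 2]
6. ~(q & ~p), 0   [~<>-rule on 3 via 0R0]
7. p, 0   [~&-rule on 6 (branches; this branch)]
Accessibility: 0R0
Branch closes: p and ~p both at 0.
Every branch of the negation's tableau closes; the branch above is one of them.

Valid in T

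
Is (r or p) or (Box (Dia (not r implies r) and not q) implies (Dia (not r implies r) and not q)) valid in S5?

Valid

Tableau for the negation not ((r or p) or (Box (Dia (not r implies r) and not q) implies (Dia (not r implies r) and not q))):
1. not ((r or p) or (Box (Dia (not r implies r) and not q) implies (Dia (not r implies r) and not q))), w0
2. not (r or p), w0   [neg-or-rule on 1]
3. not (Box (Dia (not r implies r) and not q) implies (Dia (not r implies r) and not q)), w0   [neg-or-rule on 1]
4. not r, w0   [neg-or-rule on 2]
5. not p, w0   [neg-or-rule on 2]
6. Box (Dia (not r implies r) and not q), w0   [neg-implies-rule on 3]
7. not (Dia (not r implies r) and not q), w0   [neg-implies-rule on 3]
8. Dia (not r implies r) and not q, w0   [Box-rule on 6 via w0Rw0]
9. Dia (not r implies r), w0   [and-rule on 8]
10. not q, w0   [and-rule on 8]
11. not Dia (not r implies r), w0   [neg-and-rule on 7 (branches; this branch)]
12. not (not r implies r), w0   [neg-Dia-rule on 11 via w0Rw0]
13. not r implies r, w1   [Dia-rule on 9: fresh world w1, w0Rw1]
14. Dia (not r implies r) and not q, w1   [Box-rule on 6 via w0Rw1]
15. Dia (not r implies r), w1   [and-rule on 14]
16. not q, w1   [and-rule on 14]
17. not (not r implies r), w1   [neg-Dia-rule on 11 via w0Rw1]
18. not r, w1   [neg-implies-rule on 17]
19. r, w1   [implies-rule on 13 (branches; this branch)]
Accessibility: w0Rw0, w0Rw1, w1Rw0, w1Rw1
Branch closes: r and not r both at w1.
All branches of the negation close; one closing branch shown above.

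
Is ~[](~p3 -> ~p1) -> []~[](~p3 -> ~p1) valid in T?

Tableau for the negation ~(~[](~p3 -> ~p1) -> []~[](~p3 -> ~p1)):
1. ~(~[](~p3 -> ~p1) -> []~[](~p3 -> ~p1)), 0
2. ~[](~p3 -> ~p1), 0   [~->-rule on 1]
3. ~[]~[](~p3 -> ~p1), 0   [~->-rule on 1]
4. ~(~p3 -> ~p1), 1   [~[]-rule on 2: fresh world 1, 0R1]
5. ~p3, 1   [~->-rule on 4]
6. p1, 1   [~->-rule on 4]
7. [](~p3 -> ~p1), 2   [~[]-rule on 3: fresh world 2, 0R2]
8. ~p3 -> ~p1, 2   [[]-rule on 7 via 2R2]
9. ~p1, 2   [->-rule on 8 (branches; this branch)]
Accessibility: 0R0, 0R1, 0R2, 1R1, 2R2
The negation has an open branch (countermodel exists).

Invalid (countermodel exists)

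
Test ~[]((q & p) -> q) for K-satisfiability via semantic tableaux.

1. ~[]((q & p) -> q), w0
2. ~((q & p) -> q), w1   [~[]-rule on 1: fresh world w1, w0Rw1]
3. q & p, w1   [~->-rule on 2]
4. ~q, w1   [~->-rule on 2]
5. q, w1   [&-rule on 3]
6. p, w1   [&-rule on 3]
Accessibility: w0Rw1
Branch closes: q and ~q both at w1.
All branches of the tableau close; one closing branch shown above.

Unsatisfiable (every branch closes)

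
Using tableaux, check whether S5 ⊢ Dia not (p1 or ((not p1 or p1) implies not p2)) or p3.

Not valid

Tableau for the negation not (Dia not (p1 or ((not p1 or p1) implies not p2)) or p3):
1. not (Dia not (p1 or ((not p1 or p1) implies not p2)) or p3), 0
2. not Dia not (p1 or ((not p1 or p1) implies not p2)), 0
3. not p3, 0
4. p1 or ((not p1 or p1) implies not p2), 0
5. (not p1 or p1) implies not p2, 0
6. not p2, 0
Accessibility: 0R0
The negation has an open branch (countermodel exists).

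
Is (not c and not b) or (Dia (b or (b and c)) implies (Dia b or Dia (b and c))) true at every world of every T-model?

Tableau for the negation not ((not c and not b) or (Dia (b or (b and c)) implies (Dia b or Dia (b and c)))):
1. not ((not c and not b) or (Dia (b or (b and c)) implies (Dia b or Dia (b and c)))), w0
2. not (not c and not b), w0
3. not (Dia (b or (b and c)) implies (Dia b or Dia (b and c))), w0
4. Dia (b or (b and c)), w0
5. not (Dia b or Dia (b and c)), w0
6. not Dia b, w0
7. not Dia (b and c), w0
8. not b, w0
9. not (b and c), w0
10. c, w0
11. b or (b and c), w1
12. not b, w1
13. not (b and c), w1
14. b and c, w1
15. b, w1
16. c, w1
Accessibility: w0Rw0, w0Rw1, w1Rw1
Branch closes: b and not b both at w1.
All branches of the negation close; one closing branch shown above.

Valid in T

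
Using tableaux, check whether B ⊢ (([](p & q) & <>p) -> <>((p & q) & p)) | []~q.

Valid

Tableau for the negation ~((([](p & q) & <>p) -> <>((p & q) & p)) | []~q):
1. ~((([](p & q) & <>p) -> <>((p & q) & p)) | []~q), w0
2. ~(([](p & q) & <>p) -> <>((p & q) & p)), w0
3. ~[]~q, w0
4. [](p & q) & <>p, w0
5. ~<>((p & q) & p), w0
6. [](p & q), w0
7. <>p, w0
8. ~((p & q) & p), w0
9. p & q, w0
10. p, w0
11. q, w0
12. ~(p & q), w0
13. ~q, w0
Accessibility: w0Rw0
Branch closes: q and ~q both at w0.
Every branch of the negation's tableau closes; the branch above is one of them.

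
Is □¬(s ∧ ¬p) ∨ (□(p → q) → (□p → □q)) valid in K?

Tableau for the negation ¬(□¬(s ∧ ¬p) ∨ (□(p → q) → (□p → □q))):
1. ¬(□¬(s ∧ ¬p) ∨ (□(p → q) → (□p → □q))), w0
2. ¬□¬(s ∧ ¬p), w0
3. ¬(□(p → q) → (□p → □q)), w0
4. □(p → q), w0
5. ¬(□p → □q), w0
6. □p, w0
7. ¬□q, w0
8. s ∧ ¬p, w1
9. s, w1
10. ¬p, w1
11. p → q, w1
12. p, w1
Accessibility: w0Rw1
Branch closes: p and ¬p both at w1.
All branches of the negation close; one closing branch shown above.

Valid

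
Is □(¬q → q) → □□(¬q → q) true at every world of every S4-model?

Tableau for the negation ¬(□(¬q → q) → □□(¬q → q)):
1. ¬(□(¬q → q) → □□(¬q → q)), u
2. □(¬q → q), u
3. ¬□□(¬q → q), u
4. ¬q → q, u
5. q, u
6. ¬□(¬q → q), v
7. ¬q → q, v
8. q, v
9. ¬(¬q → q), w
10. ¬q, w
11. ¬q → q, w
12. q, w
Accessibility: uRu, uRv, uRw, vRv, vRw, wRw
Branch closes: q and ¬q both at w.
Every branch of the negation's tableau closes; the branch above is one of them.

Valid in S4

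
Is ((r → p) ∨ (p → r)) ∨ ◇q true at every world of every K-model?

Yes, valid

Tableau for the negation ¬(((r → p) ∨ (p → r)) ∨ ◇q):
1. ¬(((r → p) ∨ (p → r)) ∨ ◇q), w0
2. ¬((r → p) ∨ (p → r)), w0   [¬∨-rule on 1]
3. ¬◇q, w0   [¬∨-rule on 1]
4. ¬(r → p), w0   [¬∨-rule on 2]
5. ¬(p → r), w0   [¬∨-rule on 2]
6. r, w0   [¬→-rule on 4]
7. ¬p, w0   [¬→-rule on 4]
8. p, w0   [¬→-rule on 5]
9. ¬r, w0   [¬→-rule on 5]
Branch closes: p and ¬p both at w0.
All branches of the negation close; one closing branch shown above.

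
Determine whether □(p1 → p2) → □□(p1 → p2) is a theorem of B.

Tableau for the negation ¬(□(p1 → p2) → □□(p1 → p2)):
1. ¬(□(p1 → p2) → □□(p1 → p2)), u
2. □(p1 → p2), u
3. ¬□□(p1 → p2), u
4. p1 → p2, u
5. p2, u
6. ¬□(p1 → p2), v
7. p1 → p2, v
8. p2, v
9. ¬(p1 → p2), w
10. p1, w
11. ¬p2, w
Accessibility: uRu, uRv, vRu, vRv, vRw, wRv, wRw
The negation has an open branch (countermodel exists).

No, not valid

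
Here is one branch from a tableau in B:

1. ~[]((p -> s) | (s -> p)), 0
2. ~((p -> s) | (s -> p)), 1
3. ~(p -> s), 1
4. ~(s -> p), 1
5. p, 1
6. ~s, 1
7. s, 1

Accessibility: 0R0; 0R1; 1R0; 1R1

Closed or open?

Yes, closed

Both s and ~s appear at 1.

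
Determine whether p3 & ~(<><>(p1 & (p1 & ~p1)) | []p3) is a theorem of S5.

No, not valid

Tableau for the negation ~(p3 & ~(<><>(p1 & (p1 & ~p1)) | []p3)):
1. ~(p3 & ~(<><>(p1 & (p1 & ~p1)) | []p3)), 0
2. <><>(p1 & (p1 & ~p1)) | []p3, 0
3. []p3, 0
4. p3, 0
Accessibility: 0R0
The negation has an open branch (countermodel exists).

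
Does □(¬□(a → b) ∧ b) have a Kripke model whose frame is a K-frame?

Satisfiable (open branch found)

1. □(¬□(a → b) ∧ b), u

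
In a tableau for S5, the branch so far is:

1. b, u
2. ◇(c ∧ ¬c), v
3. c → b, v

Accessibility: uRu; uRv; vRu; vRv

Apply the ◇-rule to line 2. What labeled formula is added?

a fresh world w with vRw, and c ∧ ¬c at w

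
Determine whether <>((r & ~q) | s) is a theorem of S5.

Tableau for the negation ~<>((r & ~q) | s):
1. ~<>((r & ~q) | s), w0
2. ~((r & ~q) | s), w0
3. ~(r & ~q), w0
4. ~s, w0
5. q, w0
Accessibility: w0Rw0
The negation has an open branch (countermodel exists).

Not valid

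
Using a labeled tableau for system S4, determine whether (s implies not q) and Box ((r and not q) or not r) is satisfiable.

1. (s implies not q) and Box ((r and not q) or not r), 0
2. s implies not q, 0   [and-rule on 1]
3. Box ((r and not q) or not r), 0   [and-rule on 1]
4. (r and not q) or not r, 0   [Box-rule on 3 via 0R0]
5. not q, 0   [implies-rule on 2 (branches; this branch)]
6. not r, 0   [or-rule on 4 (branches; this branch)]
Accessibility: 0R0

Satisfiable (open branch found)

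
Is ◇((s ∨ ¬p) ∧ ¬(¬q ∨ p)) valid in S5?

Invalid (countermodel exists)

Tableau for the negation ¬◇((s ∨ ¬p) ∧ ¬(¬q ∨ p)):
1. ¬◇((s ∨ ¬p) ∧ ¬(¬q ∨ p)), 0
2. ¬((s ∨ ¬p) ∧ ¬(¬q ∨ p)), 0   [¬◇-rule on 1 via 0R0]
3. ¬q ∨ p, 0   [¬∧-rule on 2 (branches; this branch)]
4. p, 0   [∨-rule on 3 (branches; this branch)]
Accessibility: 0R0
The negation has an open branch (countermodel exists).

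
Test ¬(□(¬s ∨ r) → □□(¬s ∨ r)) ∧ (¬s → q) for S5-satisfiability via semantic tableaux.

1. ¬(□(¬s ∨ r) → □□(¬s ∨ r)) ∧ (¬s → q), u
2. ¬(□(¬s ∨ r) → □□(¬s ∨ r)), u   [∧-rule on 1]
3. ¬s → q, u   [∧-rule on 1]
4. □(¬s ∨ r), u   [¬→-rule on 2]
5. ¬□□(¬s ∨ r), u   [¬→-rule on 2]
6. ¬s ∨ r, u   [□-rule on 4 via uRu]
7. q, u   [→-rule on 3 (branches; this branch)]
8. r, u   [∨-rule on 6 (branches; this branch)]
9. ¬□(¬s ∨ r), v   [¬□-rule on 5: fresh world v, uRv]
10. ¬s ∨ r, v   [□-rule on 4 via uRv]
11. r, v   [∨-rule on 10 (branches; this branch)]
12. ¬(¬s ∨ r), w   [¬□-rule on 9: fresh world w, vRw]
13. s, w   [¬∨-rule on 12]
14. ¬r, w   [¬∨-rule on 12]
15. ¬s ∨ r, w   [□-rule on 4 via uRw]
16. r, w   [∨-rule on 15 (branches; this branch)]
Accessibility: uRu, uRv, uRw, vRu, vRv, vRw, wRu, wRv, wRw
Branch closes: r and ¬r both at w.
All branches of the tableau close; one closing branch shown above.

No, unsatisfiable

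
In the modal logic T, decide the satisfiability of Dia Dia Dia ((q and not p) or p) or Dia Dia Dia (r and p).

Satisfiable (open branch found)

1. Dia Dia Dia ((q and not p) or p) or Dia Dia Dia (r and p), u
2. Dia Dia Dia (r and p), u
3. Dia Dia (r and p), v
4. Dia (r and p), w
5. r and p, x
6. r, x
7. p, x
Accessibility: uRu, uRv, vRv, vRw, wRw, wRx, xRx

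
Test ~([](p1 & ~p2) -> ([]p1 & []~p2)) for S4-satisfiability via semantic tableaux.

1. ~([](p1 & ~p2) -> ([]p1 & []~p2)), 0
2. [](p1 & ~p2), 0
3. ~([]p1 & []~p2), 0
4. p1 & ~p2, 0
5. p1, 0
6. ~p2, 0
7. ~[]~p2, 0
8. p2, 1
9. p1 & ~p2, 1
10. p1, 1
11. ~p2, 1
Accessibility: 0R0, 0R1, 1R1
Branch closes: p2 and ~p2 both at 1.
Every branch closes; the branch above is one of them.

Unsatisfiable (every branch closes)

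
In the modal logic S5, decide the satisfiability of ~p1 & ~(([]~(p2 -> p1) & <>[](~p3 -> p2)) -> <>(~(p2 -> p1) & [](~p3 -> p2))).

No, unsatisfiable

1. ~p1 & ~(([]~(p2 -> p1) & <>[](~p3 -> p2)) -> <>(~(p2 -> p1) & [](~p3 -> p2))), w0
2. ~p1, w0
3. ~(([]~(p2 -> p1) & <>[](~p3 -> p2)) -> <>(~(p2 -> p1) & [](~p3 -> p2))), w0
4. []~(p2 -> p1) & <>[](~p3 -> p2), w0
5. ~<>(~(p2 -> p1) & [](~p3 -> p2)), w0
6. []~(p2 -> p1), w0
7. <>[](~p3 -> p2), w0
8. ~(~(p2 -> p1) & [](~p3 -> p2)), w0
9. ~(p2 -> p1), w0
10. p2, w0
11. ~[](~p3 -> p2), w0
12. [](~p3 -> p2), w1
13. ~(~(p2 -> p1) & [](~p3 -> p2)), w1
14. ~(p2 -> p1), w1
15. p2, w1
16. ~p1, w1
17. ~p3 -> p2, w0
18. ~p3 -> p2, w1
19. ~[](~p3 -> p2), w1
20. ~(~p3 -> p2), w2
21. ~p3, w2
22. ~p2, w2
23. ~(~(p2 -> p1) & [](~p3 -> p2)), w2
24. ~(p2 -> p1), w2
25. p2, w2
26. ~p1, w2
Accessibility: w0Rw0, w0Rw1, w0Rw2, w1Rw0, w1Rw1, w1Rw2, w2Rw0, w2Rw1, w2Rw2
Branch closes: p2 and ~p2 both at w2.
(One branch shown.) All branches close.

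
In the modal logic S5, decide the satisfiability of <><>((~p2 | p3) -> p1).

1. <><>((~p2 | p3) -> p1), u
2. <>((~p2 | p3) -> p1), v
3. (~p2 | p3) -> p1, w
4. p1, w
Accessibility: uRu, uRv, uRw, vRu, vRv, vRw, wRu, wRv, wRw

Yes, satisfiable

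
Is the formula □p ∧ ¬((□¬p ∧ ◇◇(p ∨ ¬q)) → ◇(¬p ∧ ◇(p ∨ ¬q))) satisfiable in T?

No, unsatisfiable

1. □p ∧ ¬((□¬p ∧ ◇◇(p ∨ ¬q)) → ◇(¬p ∧ ◇(p ∨ ¬q))), u
2. □p, u
3. ¬((□¬p ∧ ◇◇(p ∨ ¬q)) → ◇(¬p ∧ ◇(p ∨ ¬q))), u
4. □¬p ∧ ◇◇(p ∨ ¬q), u
5. ¬◇(¬p ∧ ◇(p ∨ ¬q)), u
6. □¬p, u
7. ◇◇(p ∨ ¬q), u
8. p, u
9. ¬(¬p ∧ ◇(p ∨ ¬q)), u
10. ¬p, u
Accessibility: uRu
Branch closes: p and ¬p both at u.
Every branch closes; the branch above is one of them.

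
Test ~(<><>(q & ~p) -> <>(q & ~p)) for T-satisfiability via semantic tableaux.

Satisfiable

1. ~(<><>(q & ~p) -> <>(q & ~p)), 0
2. <><>(q & ~p), 0
3. ~<>(q & ~p), 0
4. ~(q & ~p), 0
5. p, 0
6. <>(q & ~p), 1
7. ~(q & ~p), 1
8. p, 1
9. q & ~p, 2
10. q, 2
11. ~p, 2
Accessibility: 0R0, 0R1, 1R1, 1R2, 2R2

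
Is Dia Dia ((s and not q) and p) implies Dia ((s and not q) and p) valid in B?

Tableau for the negation not (Dia Dia ((s and not q) and p) implies Dia ((s and not q) and p)):
1. not (Dia Dia ((s and not q) and p) implies Dia ((s and not q) and p)), u
2. Dia Dia ((s and not q) and p), u   [neg-implies-rule on 1]
3. not Dia ((s and not q) and p), u   [neg-implies-rule on 1]
4. not ((s and not q) and p), u   [neg-Dia-rule on 3 via uRu]
5. not p, u   [neg-and-rule on 4 (branches; this branch)]
6. Dia ((s and not q) and p), v   [Dia-rule on 2: fresh world v, uRv]
7. not ((s and not q) and p), v   [neg-Dia-rule on 3 via uRv]
8. not p, v   [neg-and-rule on 7 (branches; this branch)]
9. (s and not q) and p, w   [Dia-rule on 6: fresh world w, vRw]
10. s and not q, w   [and-rule on 9]
11. p, w   [and-rule on 9]
12. s, w   [and-rule on 10]
13. not q, w   [and-rule on 10]
Accessibility: uRu, uRv, vRu, vRv, vRw, wRv, wRw
The negation has an open branch (countermodel exists).

No, not valid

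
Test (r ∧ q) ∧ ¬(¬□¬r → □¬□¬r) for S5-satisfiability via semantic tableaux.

Unsatisfiable (every branch closes)

1. (r ∧ q) ∧ ¬(¬□¬r → □¬□¬r), 0
2. r ∧ q, 0
3. ¬(¬□¬r → □¬□¬r), 0
4. r, 0
5. q, 0
6. ¬□¬r, 0
7. ¬□¬□¬r, 0
8. r, 1
9. □¬r, 2
10. ¬r, 0
Accessibility: 0R0, 0R1, 0R2, 1R0, 1R1, 1R2, 2R0, 2R1, 2R2
Branch closes: r and ¬r both at 0.
All branches of the tableau close; one closing branch shown above.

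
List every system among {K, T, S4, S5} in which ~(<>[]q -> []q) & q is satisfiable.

K, T, S4

S5-tableau for the formula:
1. ~(<>[]q -> []q) & q, u
2. ~(<>[]q -> []q), u
3. q, u
4. <>[]q, u
5. ~[]q, u
6. []q, v
7. q, v
8. ~q, w
9. q, w
Accessibility: uRu, uRv, uRw, vRu, vRv, vRw, wRu, wRv, wRw
Branch closes: q and ~q both at w.
Every branch closes (one shown): unsatisfiable in S5.
S4-tableau for the formula:
1. ~(<>[]q -> []q) & q, u
2. ~(<>[]q -> []q), u
3. q, u
4. <>[]q, u
5. ~[]q, u
6. []q, v
7. q, v
8. ~q, w
Accessibility: uRu, uRv, uRw, vRv, wRw
Complete open branch: satisfiable in S4, hence also in K, T (this S4-model is also a K-model and a T-model).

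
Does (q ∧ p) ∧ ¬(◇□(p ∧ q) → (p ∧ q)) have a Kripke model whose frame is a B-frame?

No, unsatisfiable

1. (q ∧ p) ∧ ¬(◇□(p ∧ q) → (p ∧ q)), u
2. q ∧ p, u   [∧-rule on 1]
3. ¬(◇□(p ∧ q) → (p ∧ q)), u   [∧-rule on 1]
4. q, u   [∧-rule on 2]
5. p, u   [∧-rule on 2]
6. ◇□(p ∧ q), u   [¬→-rule on 3]
7. ¬(p ∧ q), u   [¬→-rule on 3]
8. ¬q, u   [¬∧-rule on 7 (branches; this branch)]
Accessibility: uRu
Branch closes: q and ¬q both at u.
(One branch shown.) All branches close.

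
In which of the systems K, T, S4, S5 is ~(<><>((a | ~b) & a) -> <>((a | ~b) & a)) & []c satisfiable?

S4-tableau for the formula:
1. ~(<><>((a | ~b) & a) -> <>((a | ~b) & a)) & []c, u
2. ~(<><>((a | ~b) & a) -> <>((a | ~b) & a)), u
3. []c, u
4. <><>((a | ~b) & a), u
5. ~<>((a | ~b) & a), u
6. c, u
7. ~((a | ~b) & a), u
8. ~(a | ~b), u
9. ~a, u
10. b, u
11. <>((a | ~b) & a), v
12. c, v
13. ~((a | ~b) & a), v
14. ~(a | ~b), v
15. ~a, v
16. b, v
17. (a | ~b) & a, w
18. a | ~b, w
19. a, w
20. c, w
21. ~((a | ~b) & a), w
22. ~b, w
23. ~(a | ~b), w
24. ~a, w
25. b, w
Accessibility: uRu, uRv, uRw, vRv, vRw, wRw
Branch closes: a and ~a both at w.
Every branch closes (one shown): unsatisfiable in S4, hence also in S5 (every S5-frame is an S4-frame).
T-tableau for the formula:
1. ~(<><>((a | ~b) & a) -> <>((a | ~b) & a)) & []c, u
2. ~(<><>((a | ~b) & a) -> <>((a | ~b) & a)), u
3. []c, u
4. <><>((a | ~b) & a), u
5. ~<>((a | ~b) & a), u
6. c, u
7. ~((a | ~b) & a), u
8. ~a, u
9. <>((a | ~b) & a), v
10. c, v
11. ~((a | ~b) & a), v
12. ~a, v
13. (a | ~b) & a, w
14. a | ~b, w
15. a, w
16. ~b, w
Accessibility: uRu, uRv, vRv, vRw, wRw
Complete open branch: satisfiable in T, hence also in K (this T-model is also a K-model).

K, T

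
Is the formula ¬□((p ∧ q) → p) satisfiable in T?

Unsatisfiable (every branch closes)

1. ¬□((p ∧ q) → p), u
2. ¬((p ∧ q) → p), v
3. p ∧ q, v
4. ¬p, v
5. p, v
6. q, v
Accessibility: uRu, uRv, vRv
Branch closes: p and ¬p both at v.
(One branch shown.) All branches close.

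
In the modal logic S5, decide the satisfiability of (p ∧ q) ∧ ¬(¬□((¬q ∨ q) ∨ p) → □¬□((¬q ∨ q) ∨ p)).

No, unsatisfiable

1. (p ∧ q) ∧ ¬(¬□((¬q ∨ q) ∨ p) → □¬□((¬q ∨ q) ∨ p)), 0
2. p ∧ q, 0
3. ¬(¬□((¬q ∨ q) ∨ p) → □¬□((¬q ∨ q) ∨ p)), 0
4. p, 0
5. q, 0
6. ¬□((¬q ∨ q) ∨ p), 0
7. ¬□¬□((¬q ∨ q) ∨ p), 0
8. ¬((¬q ∨ q) ∨ p), 1
9. ¬(¬q ∨ q), 1
10. ¬p, 1
11. q, 1
12. ¬q, 1
Accessibility: 0R0, 0R1, 1R0, 1R1
Branch closes: q and ¬q both at 1.
(One branch shown.) All branches close.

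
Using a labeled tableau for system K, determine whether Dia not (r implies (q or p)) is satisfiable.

Satisfiable (open branch found)

1. Dia not (r implies (q or p)), u
2. not (r implies (q or p)), v   [Dia-rule on 1: fresh world v, uRv]
3. r, v   [neg-implies-rule on 2]
4. not (q or p), v   [neg-implies-rule on 2]
5. not q, v   [neg-or-rule on 4]
6. not p, v   [neg-or-rule on 4]
Accessibility: uRv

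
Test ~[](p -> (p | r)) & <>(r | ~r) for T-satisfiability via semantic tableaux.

Unsatisfiable

1. ~[](p -> (p | r)) & <>(r | ~r), w0
2. ~[](p -> (p | r)), w0
3. <>(r | ~r), w0
4. ~(p -> (p | r)), w1
5. p, w1
6. ~(p | r), w1
7. ~p, w1
8. ~r, w1
Accessibility: w0Rw0, w0Rw1, w1Rw1
Branch closes: p and ~p both at w1.
All branches of the tableau close; one closing branch shown above.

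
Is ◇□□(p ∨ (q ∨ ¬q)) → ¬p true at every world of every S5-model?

Not valid

Tableau for the negation ¬(◇□□(p ∨ (q ∨ ¬q)) → ¬p):
1. ¬(◇□□(p ∨ (q ∨ ¬q)) → ¬p), w0
2. ◇□□(p ∨ (q ∨ ¬q)), w0   [¬→-rule on 1]
3. p, w0   [¬→-rule on 1]
4. □□(p ∨ (q ∨ ¬q)), w1   [◇-rule on 2: fresh world w1, w0Rw1]
5. □(p ∨ (q ∨ ¬q)), w0   [□-rule on 4 via w1Rw0]
6. □(p ∨ (q ∨ ¬q)), w1   [□-rule on 4 via w1Rw1]
7. p ∨ (q ∨ ¬q), w0   [□-rule on 5 via w0Rw0]
8. p ∨ (q ∨ ¬q), w1   [□-rule on 5 via w0Rw1]
9. q ∨ ¬q, w0   [∨-rule on 7 (branches; this branch)]
10. q ∨ ¬q, w1   [∨-rule on 8 (branches; this branch)]
11. ¬q, w0   [∨-rule on 9 (branches; this branch)]
12. ¬q, w1   [∨-rule on 10 (branches; this branch)]
Accessibility: w0Rw0, w0Rw1, w1Rw0, w1Rw1
The negation has an open branch (countermodel exists).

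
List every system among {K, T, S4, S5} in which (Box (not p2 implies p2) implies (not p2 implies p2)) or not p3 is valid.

K-tableau for the negation not ((Box (not p2 implies p2) implies (not p2 implies p2)) or not p3):
1. not ((Box (not p2 implies p2) implies (not p2 implies p2)) or not p3), u
2. not (Box (not p2 implies p2) implies (not p2 implies p2)), u   [neg-or-rule on 1]
3. p3, u   [neg-or-rule on 1]
4. Box (not p2 implies p2), u   [neg-implies-rule on 2]
5. not (not p2 implies p2), u   [neg-implies-rule on 2]
6. not p2, u   [neg-implies-rule on 5]
Complete open branch: countermodel on a K-frame, so not valid in K.
T-tableau for the negation not ((Box (not p2 implies p2) implies (not p2 implies p2)) or not p3):
1. not ((Box (not p2 implies p2) implies (not p2 implies p2)) or not p3), u
2. not (Box (not p2 implies p2) implies (not p2 implies p2)), u   [neg-or-rule on 1]
3. p3, u   [neg-or-rule on 1]
4. Box (not p2 implies p2), u   [neg-implies-rule on 2]
5. not (not p2 implies p2), u   [neg-implies-rule on 2]
6. not p2, u   [neg-implies-rule on 5]
7. not p2 implies p2, u   [Box-rule on 4 via uRu]
8. p2, u   [implies-rule on 7 (branches; this branch)]
Accessibility: uRu
Branch closes: p2 and not p2 both at u.
Every branch closes (one shown): valid in T, hence also in S4, S5 (every theorem of T is a theorem of S4 and S5).

T, S4, S5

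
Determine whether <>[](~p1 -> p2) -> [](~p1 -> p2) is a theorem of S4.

No, not valid

Tableau for the negation ~(<>[](~p1 -> p2) -> [](~p1 -> p2)):
1. ~(<>[](~p1 -> p2) -> [](~p1 -> p2)), 0
2. <>[](~p1 -> p2), 0
3. ~[](~p1 -> p2), 0
4. [](~p1 -> p2), 1
5. ~p1 -> p2, 1
6. p2, 1
7. ~(~p1 -> p2), 2
8. ~p1, 2
9. ~p2, 2
Accessibility: 0R0, 0R1, 0R2, 1R1, 2R2
The negation has an open branch (countermodel exists).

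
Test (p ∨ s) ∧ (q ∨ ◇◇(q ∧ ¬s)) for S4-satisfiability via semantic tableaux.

Yes, satisfiable

1. (p ∨ s) ∧ (q ∨ ◇◇(q ∧ ¬s)), 0
2. p ∨ s, 0
3. q ∨ ◇◇(q ∧ ¬s), 0
4. s, 0
5. ◇◇(q ∧ ¬s), 0
6. ◇(q ∧ ¬s), 1
7. q ∧ ¬s, 2
8. q, 2
9. ¬s, 2
Accessibility: 0R0, 0R1, 0R2, 1R1, 1R2, 2R2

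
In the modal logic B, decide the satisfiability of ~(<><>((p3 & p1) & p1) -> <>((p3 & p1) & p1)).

1. ~(<><>((p3 & p1) & p1) -> <>((p3 & p1) & p1)), u
2. <><>((p3 & p1) & p1), u
3. ~<>((p3 & p1) & p1), u
4. ~((p3 & p1) & p1), u
5. ~p1, u
6. <>((p3 & p1) & p1), v
7. ~((p3 & p1) & p1), v
8. ~p1, v
9. (p3 & p1) & p1, w
10. p3 & p1, w
11. p1, w
12. p3, w
Accessibility: uRu, uRv, vRu, vRv, vRw, wRv, wRw

Yes, satisfiable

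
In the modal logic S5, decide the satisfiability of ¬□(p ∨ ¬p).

No, unsatisfiable

1. ¬□(p ∨ ¬p), w0
2. ¬(p ∨ ¬p), w1   [¬□-rule on 1: fresh world w1, w0Rw1]
3. ¬p, w1   [¬∨-rule on 2]
4. p, w1   [¬∨-rule on 2]
Accessibility: w0Rw0, w0Rw1, w1Rw0, w1Rw1
Branch closes: p and ¬p both at w1.
Every branch closes; the branch above is one of them.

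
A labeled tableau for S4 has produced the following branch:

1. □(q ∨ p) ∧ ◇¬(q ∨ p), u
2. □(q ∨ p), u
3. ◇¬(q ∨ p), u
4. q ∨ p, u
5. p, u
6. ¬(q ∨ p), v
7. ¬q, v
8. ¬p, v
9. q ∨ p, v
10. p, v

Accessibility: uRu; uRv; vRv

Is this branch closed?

Both p and ¬p appear at v.

Closed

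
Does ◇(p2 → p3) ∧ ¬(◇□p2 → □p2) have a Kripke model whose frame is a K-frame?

Satisfiable (open branch found)

1. ◇(p2 → p3) ∧ ¬(◇□p2 → □p2), 0
2. ◇(p2 → p3), 0
3. ¬(◇□p2 → □p2), 0
4. ◇□p2, 0
5. ¬□p2, 0
6. p2 → p3, 1
7. p3, 1
8. □p2, 2
9. ¬p2, 3
Accessibility: 0R1, 0R2, 0R3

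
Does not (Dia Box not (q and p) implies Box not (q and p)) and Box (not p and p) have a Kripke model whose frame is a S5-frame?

1. not (Dia Box not (q and p) implies Box not (q and p)) and Box (not p and p), w0
2. not (Dia Box not (q and p) implies Box not (q and p)), w0
3. Box (not p and p), w0
4. Dia Box not (q and p), w0
5. not Box not (q and p), w0
6. not p and p, w0
7. not p, w0
8. p, w0
Accessibility: w0Rw0
Branch closes: p and not p both at w0.
(One branch shown.) All branches close.

Unsatisfiable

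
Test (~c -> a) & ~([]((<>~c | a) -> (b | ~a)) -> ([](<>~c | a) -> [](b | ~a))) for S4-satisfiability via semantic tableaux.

1. (~c -> a) & ~([]((<>~c | a) -> (b | ~a)) -> ([](<>~c | a) -> [](b | ~a))), 0
2. ~c -> a, 0   [&-rule on 1]
3. ~([]((<>~c | a) -> (b | ~a)) -> ([](<>~c | a) -> [](b | ~a))), 0   [&-rule on 1]
4. []((<>~c | a) -> (b | ~a)), 0   [~->-rule on 3]
5. ~([](<>~c | a) -> [](b | ~a)), 0   [~->-rule on 3]
6. [](<>~c | a), 0   [~->-rule on 5]
7. ~[](b | ~a), 0   [~->-rule on 5]
8. (<>~c | a) -> (b | ~a), 0   [[]-rule on 4 via 0R0]
9. <>~c | a, 0   [[]-rule on 6 via 0R0]
10. c, 0   [->-rule on 2 (branches; this branch)]
11. ~(<>~c | a), 0   [->-rule on 8 (branches; this branch)]
12. ~<>~c, 0   [~|-rule on 11]
13. ~a, 0   [~|-rule on 11]
14. <>~c, 0   [|-rule on 9 (branches; this branch)]
15. ~(b | ~a), 1   [~[]-rule on 7: fresh world 1, 0R1]
16. ~b, 1   [~|-rule on 15]
17. a, 1   [~|-rule on 15]
18. (<>~c | a) -> (b | ~a), 1   [[]-rule on 4 via 0R1]
19. <>~c | a, 1   [[]-rule on 6 via 0R1]
20. c, 1   [~<>-rule on 12 via 0R1]
21. b | ~a, 1   [->-rule on 18 (branches; this branch)]
22. ~a, 1   [|-rule on 21 (branches; this branch)]
Accessibility: 0R0, 0R1, 1R1
Branch closes: a and ~a both at 1.
Every branch closes; the branch above is one of them.

No, unsatisfiable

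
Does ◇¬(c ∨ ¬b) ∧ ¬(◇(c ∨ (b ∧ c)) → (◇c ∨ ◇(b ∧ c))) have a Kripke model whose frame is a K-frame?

1. ◇¬(c ∨ ¬b) ∧ ¬(◇(c ∨ (b ∧ c)) → (◇c ∨ ◇(b ∧ c))), u
2. ◇¬(c ∨ ¬b), u   [∧-rule on 1]
3. ¬(◇(c ∨ (b ∧ c)) → (◇c ∨ ◇(b ∧ c))), u   [∧-rule on 1]
4. ◇(c ∨ (b ∧ c)), u   [¬→-rule on 3]
5. ¬(◇c ∨ ◇(b ∧ c)), u   [¬→-rule on 3]
6. ¬◇c, u   [¬∨-rule on 5]
7. ¬◇(b ∧ c), u   [¬∨-rule on 5]
8. ¬(c ∨ ¬b), v   [◇-rule on 2: fresh world v, uRv]
9. ¬c, v   [¬∨-rule on 8]
10. b, v   [¬∨-rule on 8]
11. ¬(b ∧ c), v   [¬◇-rule on 7 via uRv]
12. c ∨ (b ∧ c), w   [◇-rule on 4: fresh world w, uRw]
13. ¬c, w   [¬◇-rule on 6 via uRw]
14. ¬(b ∧ c), w   [¬◇-rule on 7 via uRw]
15. b ∧ c, w   [∨-rule on 12 (branches; this branch)]
16. b, w   [∧-rule on 15]
17. c, w   [∧-rule on 15]
Accessibility: uRv, uRw
Branch closes: c and ¬c both at w.
All branches of the tableau close; one closing branch shown above.

Unsatisfiable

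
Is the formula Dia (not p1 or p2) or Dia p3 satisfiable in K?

Satisfiable

1. Dia (not p1 or p2) or Dia p3, u
2. Dia p3, u   [or-rule on 1 (branches; this branch)]
3. p3, v   [Dia-rule on 2: fresh world v, uRv]
Accessibility: uRv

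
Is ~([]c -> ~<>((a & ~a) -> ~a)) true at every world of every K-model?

Tableau for the negation []c -> ~<>((a & ~a) -> ~a):
1. []c -> ~<>((a & ~a) -> ~a), u
2. ~<>((a & ~a) -> ~a), u
The negation has an open branch (countermodel exists).

Invalid (countermodel exists)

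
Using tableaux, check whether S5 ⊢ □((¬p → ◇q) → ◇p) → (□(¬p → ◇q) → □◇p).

Valid

Tableau for the negation ¬(□((¬p → ◇q) → ◇p) → (□(¬p → ◇q) → □◇p)):
1. ¬(□((¬p → ◇q) → ◇p) → (□(¬p → ◇q) → □◇p)), 0
2. □((¬p → ◇q) → ◇p), 0
3. ¬(□(¬p → ◇q) → □◇p), 0
4. □(¬p → ◇q), 0
5. ¬□◇p, 0
6. (¬p → ◇q) → ◇p, 0
7. ¬p → ◇q, 0
8. ◇p, 0
9. ◇q, 0
10. ¬◇p, 1
11. (¬p → ◇q) → ◇p, 1
12. ¬p → ◇q, 1
13. ¬p, 0
14. ¬p, 1
15. ¬(¬p → ◇q), 1
16. ¬◇q, 1
17. ¬q, 0
18. ¬q, 1
19. ◇q, 1
20. p, 2
21. (¬p → ◇q) → ◇p, 2
22. ¬p → ◇q, 2
23. ¬p, 2
Accessibility: 0R0, 0R1, 0R2, 1R0, 1R1, 1R2, 2R0, 2R1, 2R2
Branch closes: p and ¬p both at 2.
All branches of the negation close; one closing branch shown above.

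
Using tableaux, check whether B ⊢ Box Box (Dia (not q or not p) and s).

No, not valid

Tableau for the negation not Box Box (Dia (not q or not p) and s):
1. not Box Box (Dia (not q or not p) and s), w0
2. not Box (Dia (not q or not p) and s), w1
3. not (Dia (not q or not p) and s), w2
4. not s, w2
Accessibility: w0Rw0, w0Rw1, w1Rw0, w1Rw1, w1Rw2, w2Rw1, w2Rw2
The negation has an open branch (countermodel exists).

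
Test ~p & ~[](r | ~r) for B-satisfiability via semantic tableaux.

Unsatisfiable (every branch closes)

1. ~p & ~[](r | ~r), w0
2. ~p, w0
3. ~[](r | ~r), w0
4. ~(r | ~r), w1
5. ~r, w1
6. r, w1
Accessibility: w0Rw0, w0Rw1, w1Rw0, w1Rw1
Branch closes: r and ~r both at w1.
Every branch closes; the branch above is one of them.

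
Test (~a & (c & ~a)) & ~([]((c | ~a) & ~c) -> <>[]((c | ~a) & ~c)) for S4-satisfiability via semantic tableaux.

No, unsatisfiable

1. (~a & (c & ~a)) & ~([]((c | ~a) & ~c) -> <>[]((c | ~a) & ~c)), w0
2. ~a & (c & ~a), w0   [&-rule on 1]
3. ~([]((c | ~a) & ~c) -> <>[]((c | ~a) & ~c)), w0   [&-rule on 1]
4. ~a, w0   [&-rule on 2]
5. c & ~a, w0   [&-rule on 2]
6. []((c | ~a) & ~c), w0   [~->-rule on 3]
7. ~<>[]((c | ~a) & ~c), w0   [~->-rule on 3]
8. c, w0   [&-rule on 5]
9. (c | ~a) & ~c, w0   [[]-rule on 6 via w0Rw0]
10. c | ~a, w0   [&-rule on 9]
11. ~c, w0   [&-rule on 9]
Accessibility: w0Rw0
Branch closes: c and ~c both at w0.
All branches of the tableau close; one closing branch shown above.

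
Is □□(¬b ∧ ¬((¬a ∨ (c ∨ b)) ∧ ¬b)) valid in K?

Not valid

Tableau for the negation ¬□□(¬b ∧ ¬((¬a ∨ (c ∨ b)) ∧ ¬b)):
1. ¬□□(¬b ∧ ¬((¬a ∨ (c ∨ b)) ∧ ¬b)), 0
2. ¬□(¬b ∧ ¬((¬a ∨ (c ∨ b)) ∧ ¬b)), 1   [¬□-rule on 1: fresh world 1, 0R1]
3. ¬(¬b ∧ ¬((¬a ∨ (c ∨ b)) ∧ ¬b)), 2   [¬□-rule on 2: fresh world 2, 1R2]
4. (¬a ∨ (c ∨ b)) ∧ ¬b, 2   [¬∧-rule on 3 (branches; this branch)]
5. ¬a ∨ (c ∨ b), 2   [∧-rule on 4]
6. ¬b, 2   [∧-rule on 4]
7. c ∨ b, 2   [∨-rule on 5 (branches; this branch)]
8. c, 2   [∨-rule on 7 (branches; this branch)]
Accessibility: 0R1, 1R2
The negation has an open branch (countermodel exists).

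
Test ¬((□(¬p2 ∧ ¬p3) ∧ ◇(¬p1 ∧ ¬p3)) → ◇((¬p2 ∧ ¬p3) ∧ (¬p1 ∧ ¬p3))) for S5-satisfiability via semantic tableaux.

Unsatisfiable

1. ¬((□(¬p2 ∧ ¬p3) ∧ ◇(¬p1 ∧ ¬p3)) → ◇((¬p2 ∧ ¬p3) ∧ (¬p1 ∧ ¬p3))), u
2. □(¬p2 ∧ ¬p3) ∧ ◇(¬p1 ∧ ¬p3), u   [¬→-rule on 1]
3. ¬◇((¬p2 ∧ ¬p3) ∧ (¬p1 ∧ ¬p3)), u   [¬→-rule on 1]
4. □(¬p2 ∧ ¬p3), u   [∧-rule on 2]
5. ◇(¬p1 ∧ ¬p3), u   [∧-rule on 2]
6. ¬((¬p2 ∧ ¬p3) ∧ (¬p1 ∧ ¬p3)), u   [¬◇-rule on 3 via uRu]
7. ¬p2 ∧ ¬p3, u   [□-rule on 4 via uRu]
8. ¬p2, u   [∧-rule on 7]
9. ¬p3, u   [∧-rule on 7]
10. ¬(¬p1 ∧ ¬p3), u   [¬∧-rule on 6 (branches; this branch)]
11. p1, u   [¬∧-rule on 10 (branches; this branch)]
12. ¬p1 ∧ ¬p3, v   [◇-rule on 5: fresh world v, uRv]
13. ¬p1, v   [∧-rule on 12]
14. ¬p3, v   [∧-rule on 12]
15. ¬((¬p2 ∧ ¬p3) ∧ (¬p1 ∧ ¬p3)), v   [¬◇-rule on 3 via uRv]
16. ¬p2 ∧ ¬p3, v   [□-rule on 4 via uRv]
17. ¬p2, v   [∧-rule on 16]
18. ¬(¬p1 ∧ ¬p3), v   [¬∧-rule on 15 (branches; this branch)]
19. p3, v   [¬∧-rule on 18 (branches; this branch)]
Accessibility: uRu, uRv, vRu, vRv
Branch closes: p3 and ¬p3 both at v.
Every branch closes; the branch above is one of them.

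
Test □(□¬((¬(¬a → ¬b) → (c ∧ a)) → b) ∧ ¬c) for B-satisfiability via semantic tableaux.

Yes, satisfiable

1. □(□¬((¬(¬a → ¬b) → (c ∧ a)) → b) ∧ ¬c), u
2. □¬((¬(¬a → ¬b) → (c ∧ a)) → b) ∧ ¬c, u
3. □¬((¬(¬a → ¬b) → (c ∧ a)) → b), u
4. ¬c, u
5. ¬((¬(¬a → ¬b) → (c ∧ a)) → b), u
6. ¬(¬a → ¬b) → (c ∧ a), u
7. ¬b, u
8. ¬a → ¬b, u
Accessibility: uRu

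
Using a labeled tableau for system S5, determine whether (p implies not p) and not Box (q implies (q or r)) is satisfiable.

Unsatisfiable

1. (p implies not p) and not Box (q implies (q or r)), u
2. p implies not p, u
3. not Box (q implies (q or r)), u
4. not p, u
5. not (q implies (q or r)), v
6. q, v
7. not (q or r), v
8. not q, v
9. not r, v
Accessibility: uRu, uRv, vRu, vRv
Branch closes: q and not q both at v.
(One branch shown.) All branches close.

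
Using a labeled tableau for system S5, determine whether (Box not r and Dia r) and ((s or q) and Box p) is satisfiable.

Unsatisfiable

1. (Box not r and Dia r) and ((s or q) and Box p), w0
2. Box not r and Dia r, w0   [and-rule on 1]
3. (s or q) and Box p, w0   [and-rule on 1]
4. Box not r, w0   [and-rule on 2]
5. Dia r, w0   [and-rule on 2]
6. s or q, w0   [and-rule on 3]
7. Box p, w0   [and-rule on 3]
8. not r, w0   [Box-rule on 4 via w0Rw0]
9. p, w0   [Box-rule on 7 via w0Rw0]
10. q, w0   [or-rule on 6 (branches; this branch)]
11. r, w1   [Dia-rule on 5: fresh world w1, w0Rw1]
12. not r, w1   [Box-rule on 4 via w0Rw1]
Accessibility: w0Rw0, w0Rw1, w1Rw0, w1Rw1
Branch closes: r and not r both at w1.
All branches of the tableau close; one closing branch shown above.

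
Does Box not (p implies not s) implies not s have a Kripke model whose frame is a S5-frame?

1. Box not (p implies not s) implies not s, w0
2. not s, w0
Accessibility: w0Rw0

Satisfiable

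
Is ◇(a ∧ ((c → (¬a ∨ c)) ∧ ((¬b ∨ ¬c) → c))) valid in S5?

Not valid

Tableau for the negation ¬◇(a ∧ ((c → (¬a ∨ c)) ∧ ((¬b ∨ ¬c) → c))):
1. ¬◇(a ∧ ((c → (¬a ∨ c)) ∧ ((¬b ∨ ¬c) → c))), 0
2. ¬(a ∧ ((c → (¬a ∨ c)) ∧ ((¬b ∨ ¬c) → c))), 0   [¬◇-rule on 1 via 0R0]
3. ¬((c → (¬a ∨ c)) ∧ ((¬b ∨ ¬c) → c)), 0   [¬∧-rule on 2 (branches; this branch)]
4. ¬((¬b ∨ ¬c) → c), 0   [¬∧-rule on 3 (branches; this branch)]
5. ¬b ∨ ¬c, 0   [¬→-rule on 4]
6. ¬c, 0   [¬→-rule on 4]
Accessibility: 0R0
The negation has an open branch (countermodel exists).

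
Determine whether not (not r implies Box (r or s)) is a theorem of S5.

Invalid (countermodel exists)

Tableau for the negation not r implies Box (r or s):
1. not r implies Box (r or s), u
2. Box (r or s), u   [implies-rule on 1 (branches; this branch)]
3. r or s, u   [Box-rule on 2 via uRu]
4. s, u   [or-rule on 3 (branches; this branch)]
Accessibility: uRu
The negation has an open branch (countermodel exists).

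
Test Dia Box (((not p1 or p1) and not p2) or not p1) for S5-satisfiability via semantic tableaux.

1. Dia Box (((not p1 or p1) and not p2) or not p1), w0
2. Box (((not p1 or p1) and not p2) or not p1), w1   [Dia-rule on 1: fresh world w1, w0Rw1]
3. ((not p1 or p1) and not p2) or not p1, w0   [Box-rule on 2 via w1Rw0]
4. ((not p1 or p1) and not p2) or not p1, w1   [Box-rule on 2 via w1Rw1]
5. not p1, w0   [or-rule on 3 (branches; this branch)]
6. not p1, w1   [or-rule on 4 (branches; this branch)]
Accessibility: w0Rw0, w0Rw1, w1Rw0, w1Rw1

Yes, satisfiable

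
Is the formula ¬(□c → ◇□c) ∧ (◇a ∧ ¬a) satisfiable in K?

1. ¬(□c → ◇□c) ∧ (◇a ∧ ¬a), w0
2. ¬(□c → ◇□c), w0
3. ◇a ∧ ¬a, w0
4. □c, w0
5. ¬◇□c, w0
6. ◇a, w0
7. ¬a, w0
8. a, w1
9. c, w1
10. ¬□c, w1
11. ¬c, w2
Accessibility: w0Rw1, w1Rw2

Satisfiable (open branch found)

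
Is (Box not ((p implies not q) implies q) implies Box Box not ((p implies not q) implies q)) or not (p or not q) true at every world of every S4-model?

Valid

Tableau for the negation not ((Box not ((p implies not q) implies q) implies Box Box not ((p implies not q) implies q)) or not (p or not q)):
1. not ((Box not ((p implies not q) implies q) implies Box Box not ((p implies not q) implies q)) or not (p or not q)), u
2. not (Box not ((p implies not q) implies q) implies Box Box not ((p implies not q) implies q)), u
3. p or not q, u
4. Box not ((p implies not q) implies q), u
5. not Box Box not ((p implies not q) implies q), u
6. not ((p implies not q) implies q), u
7. p implies not q, u
8. not q, u
9. not Box not ((p implies not q) implies q), v
10. not ((p implies not q) implies q), v
11. p implies not q, v
12. not q, v
13. (p implies not q) implies q, w
14. not ((p implies not q) implies q), w
15. p implies not q, w
16. not q, w
17. not (p implies not q), w
18. p, w
19. q, w
Accessibility: uRu, uRv, uRw, vRv, vRw, wRw
Branch closes: q and not q both at w.
All branches of the negation close; one closing branch shown above.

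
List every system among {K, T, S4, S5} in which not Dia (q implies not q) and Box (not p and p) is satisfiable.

K

T-tableau for the formula:
1. not Dia (q implies not q) and Box (not p and p), 0
2. not Dia (q implies not q), 0
3. Box (not p and p), 0
4. not (q implies not q), 0
5. q, 0
6. not p and p, 0
7. not p, 0
8. p, 0
Accessibility: 0R0
Branch closes: p and not p both at 0.
Every branch closes (one shown): unsatisfiable in T, hence also in S4, S5 (every S4/S5-frame is a T-frame).
K-tableau for the formula:
1. not Dia (q implies not q) and Box (not p and p), 0
2. not Dia (q implies not q), 0
3. Box (not p and p), 0
Complete open branch: satisfiable in K.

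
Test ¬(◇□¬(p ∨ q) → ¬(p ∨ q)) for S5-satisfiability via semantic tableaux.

Unsatisfiable

1. ¬(◇□¬(p ∨ q) → ¬(p ∨ q)), 0
2. ◇□¬(p ∨ q), 0   [¬→-rule on 1]
3. p ∨ q, 0   [¬→-rule on 1]
4. q, 0   [∨-rule on 3 (branches; this branch)]
5. □¬(p ∨ q), 1   [◇-rule on 2: fresh world 1, 0R1]
6. ¬(p ∨ q), 0   [□-rule on 5 via 1R0]
7. ¬p, 0   [¬∨-rule on 6]
8. ¬q, 0   [¬∨-rule on 6]
Accessibility: 0R0, 0R1, 1R0, 1R1
Branch closes: q and ¬q both at 0.
(One branch shown.) All branches close.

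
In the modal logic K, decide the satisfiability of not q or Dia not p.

Satisfiable

1. not q or Dia not p, 0
2. Dia not p, 0
3. not p, 1
Accessibility: 0R1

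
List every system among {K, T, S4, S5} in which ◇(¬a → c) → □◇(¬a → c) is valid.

S4-tableau for the negation ¬(◇(¬a → c) → □◇(¬a → c)):
1. ¬(◇(¬a → c) → □◇(¬a → c)), u
2. ◇(¬a → c), u
3. ¬□◇(¬a → c), u
4. ¬a → c, v
5. c, v
6. ¬◇(¬a → c), w
7. ¬(¬a → c), w
8. ¬a, w
9. ¬c, w
Accessibility: uRu, uRv, uRw, vRv, wRw
Complete open branch: countermodel on an S4-frame, so not valid in S4, nor in K, T (the same frame is also a K-frame and a T-frame).
S5-tableau for the negation ¬(◇(¬a → c) → □◇(¬a → c)):
1. ¬(◇(¬a → c) → □◇(¬a → c)), u
2. ◇(¬a → c), u
3. ¬□◇(¬a → c), u
4. ¬a → c, v
5. c, v
6. ¬◇(¬a → c), w
7. ¬(¬a → c), u
8. ¬a, u
9. ¬c, u
10. ¬(¬a → c), v
11. ¬a, v
12. ¬c, v
Accessibility: uRu, uRv, uRw, vRu, vRv, vRw, wRu, wRv, wRw
Branch closes: c and ¬c both at v.
Every branch closes (one shown): valid in S5.

S5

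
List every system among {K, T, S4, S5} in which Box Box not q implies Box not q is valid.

K-tableau for the negation not (Box Box not q implies Box not q):
1. not (Box Box not q implies Box not q), w0
2. Box Box not q, w0
3. not Box not q, w0
4. q, w1
5. Box not q, w1
Accessibility: w0Rw1
Complete open branch: countermodel on a K-frame, so not valid in K.
T-tableau for the negation not (Box Box not q implies Box not q):
1. not (Box Box not q implies Box not q), w0
2. Box Box not q, w0
3. not Box not q, w0
4. Box not q, w0
5. not q, w0
6. q, w1
7. Box not q, w1
8. not q, w1
Accessibility: w0Rw0, w0Rw1, w1Rw1
Branch closes: q and not q both at w1.
Every branch closes (one shown): valid in T, hence also in S4, S5 (every theorem of T is a theorem of S4 and S5).

T, S4, S5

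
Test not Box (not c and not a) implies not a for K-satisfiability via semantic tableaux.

1. not Box (not c and not a) implies not a, w0
2. not a, w0   [implies-rule on 1 (branches; this branch)]

Satisfiable (open branch found)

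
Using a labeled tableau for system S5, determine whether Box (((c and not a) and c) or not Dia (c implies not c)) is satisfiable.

1. Box (((c and not a) and c) or not Dia (c implies not c)), u
2. ((c and not a) and c) or not Dia (c implies not c), u   [Box-rule on 1 via uRu]
3. not Dia (c implies not c), u   [or-rule on 2 (branches; this branch)]
4. not (c implies not c), u   [neg-Dia-rule on 3 via uRu]
5. c, u   [neg-implies-rule on 4]
Accessibility: uRu

Satisfiable (open branch found)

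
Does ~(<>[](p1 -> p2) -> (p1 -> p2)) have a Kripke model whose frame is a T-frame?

1. ~(<>[](p1 -> p2) -> (p1 -> p2)), u
2. <>[](p1 -> p2), u
3. ~(p1 -> p2), u
4. p1, u
5. ~p2, u
6. [](p1 -> p2), v
7. p1 -> p2, v
8. p2, v
Accessibility: uRu, uRv, vRv

Satisfiable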